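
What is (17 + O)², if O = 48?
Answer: 4225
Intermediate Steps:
(17 + O)² = (17 + 48)² = 65² = 4225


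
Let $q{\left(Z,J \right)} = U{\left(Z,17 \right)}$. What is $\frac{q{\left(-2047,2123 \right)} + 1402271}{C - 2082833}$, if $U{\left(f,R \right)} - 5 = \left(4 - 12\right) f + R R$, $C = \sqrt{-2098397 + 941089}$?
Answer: $- \frac{2955417139853}{4338194463197} - \frac{150407746 i \sqrt{103}}{4338194463197} \approx -0.68126 - 0.00035187 i$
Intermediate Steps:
$C = 106 i \sqrt{103}$ ($C = \sqrt{-1157308} = 106 i \sqrt{103} \approx 1075.8 i$)
$U{\left(f,R \right)} = 5 + R^{2} - 8 f$ ($U{\left(f,R \right)} = 5 + \left(\left(4 - 12\right) f + R R\right) = 5 + \left(- 8 f + R^{2}\right) = 5 + \left(R^{2} - 8 f\right) = 5 + R^{2} - 8 f$)
$q{\left(Z,J \right)} = 294 - 8 Z$ ($q{\left(Z,J \right)} = 5 + 17^{2} - 8 Z = 5 + 289 - 8 Z = 294 - 8 Z$)
$\frac{q{\left(-2047,2123 \right)} + 1402271}{C - 2082833} = \frac{\left(294 - -16376\right) + 1402271}{106 i \sqrt{103} - 2082833} = \frac{\left(294 + 16376\right) + 1402271}{-2082833 + 106 i \sqrt{103}} = \frac{16670 + 1402271}{-2082833 + 106 i \sqrt{103}} = \frac{1418941}{-2082833 + 106 i \sqrt{103}}$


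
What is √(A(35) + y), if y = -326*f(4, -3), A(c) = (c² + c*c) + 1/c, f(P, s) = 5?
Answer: 3*√111615/35 ≈ 28.636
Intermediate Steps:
A(c) = 1/c + 2*c² (A(c) = (c² + c²) + 1/c = 2*c² + 1/c = 1/c + 2*c²)
y = -1630 (y = -326*5 = -1630)
√(A(35) + y) = √((1 + 2*35³)/35 - 1630) = √((1 + 2*42875)/35 - 1630) = √((1 + 85750)/35 - 1630) = √((1/35)*85751 - 1630) = √(85751/35 - 1630) = √(28701/35) = 3*√111615/35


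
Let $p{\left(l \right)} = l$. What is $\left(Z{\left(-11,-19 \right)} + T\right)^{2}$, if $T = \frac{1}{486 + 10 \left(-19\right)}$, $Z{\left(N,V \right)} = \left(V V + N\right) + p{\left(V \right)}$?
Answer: $\frac{9599492529}{87616} \approx 1.0956 \cdot 10^{5}$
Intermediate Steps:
$Z{\left(N,V \right)} = N + V + V^{2}$ ($Z{\left(N,V \right)} = \left(V V + N\right) + V = \left(V^{2} + N\right) + V = \left(N + V^{2}\right) + V = N + V + V^{2}$)
$T = \frac{1}{296}$ ($T = \frac{1}{486 - 190} = \frac{1}{296} \approx 0.0033784$)
$\left(Z{\left(-11,-19 \right)} + T\right)^{2} = \left(\left(-11 - 19 + \left(-19\right)^{2}\right) + \frac{1}{296}\right)^{2} = \left(\left(-11 - 19 + 361\right) + \frac{1}{296}\right)^{2} = \left(331 + \frac{1}{296}\right)^{2} = \left(\frac{97977}{296}\right)^{2} = \frac{9599492529}{87616}$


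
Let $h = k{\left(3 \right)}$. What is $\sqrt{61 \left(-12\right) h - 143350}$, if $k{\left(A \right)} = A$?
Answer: $i \sqrt{145546} \approx 381.5 i$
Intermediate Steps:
$h = 3$
$\sqrt{61 \left(-12\right) h - 143350} = \sqrt{61 \left(-12\right) 3 - 143350} = \sqrt{\left(-732\right) 3 - 143350} = \sqrt{-2196 - 143350} = \sqrt{-145546} = i \sqrt{145546}$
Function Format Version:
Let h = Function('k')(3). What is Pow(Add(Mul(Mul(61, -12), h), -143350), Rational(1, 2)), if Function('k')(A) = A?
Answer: Mul(I, Pow(145546, Rational(1, 2))) ≈ Mul(381.50, I)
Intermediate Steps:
h = 3
Pow(Add(Mul(Mul(61, -12), h), -143350), Rational(1, 2)) = Pow(Add(Mul(Mul(61, -12), 3), -143350), Rational(1, 2)) = Pow(Add(Mul(-732, 3), -143350), Rational(1, 2)) = Pow(Add(-2196, -143350), Rational(1, 2)) = Pow(-145546, Rational(1, 2)) = Mul(I, Pow(145546, Rational(1, 2)))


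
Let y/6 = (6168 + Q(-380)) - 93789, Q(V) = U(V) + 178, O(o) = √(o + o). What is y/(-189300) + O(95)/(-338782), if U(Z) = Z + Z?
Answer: 88203/31550 - √190/338782 ≈ 2.7956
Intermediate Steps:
U(Z) = 2*Z
O(o) = √2*√o (O(o) = √(2*o) = √2*√o)
Q(V) = 178 + 2*V (Q(V) = 2*V + 178 = 178 + 2*V)
y = -529218 (y = 6*((6168 + (178 + 2*(-380))) - 93789) = 6*((6168 + (178 - 760)) - 93789) = 6*((6168 - 582) - 93789) = 6*(5586 - 93789) = 6*(-88203) = -529218)
y/(-189300) + O(95)/(-338782) = -529218/(-189300) + (√2*√95)/(-338782) = -529218*(-1/189300) + √190*(-1/338782) = 88203/31550 - √190/338782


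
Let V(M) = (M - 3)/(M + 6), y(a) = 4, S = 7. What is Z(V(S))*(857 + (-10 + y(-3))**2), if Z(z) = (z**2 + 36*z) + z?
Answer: 1732420/169 ≈ 10251.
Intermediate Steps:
V(M) = (-3 + M)/(6 + M)
Z(z) = z**2 + 37*z
Z(V(S))*(857 + (-10 + y(-3))**2) = (((-3 + 7)/(6 + 7))*(37 + (-3 + 7)/(6 + 7)))*(857 + (-10 + 4)**2) = ((4/13)*(37 + 4/13))*(857 + (-6)**2) = (((1/13)*4)*(37 + (1/13)*4))*(857 + 36) = (4*(37 + 4/13)/13)*893 = ((4/13)*(485/13))*893 = (1940/169)*893 = 1732420/169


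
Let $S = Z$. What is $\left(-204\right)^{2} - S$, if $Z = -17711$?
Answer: $59327$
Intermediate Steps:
$S = -17711$
$\left(-204\right)^{2} - S = \left(-204\right)^{2} - -17711 = 41616 + 17711 = 59327$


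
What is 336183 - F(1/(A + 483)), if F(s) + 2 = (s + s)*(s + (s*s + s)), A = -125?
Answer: 7712539766143/22941356 ≈ 3.3619e+5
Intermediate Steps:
F(s) = -2 + 2*s*(s² + 2*s) (F(s) = -2 + (s + s)*(s + (s*s + s)) = -2 + (2*s)*(s + (s² + s)) = -2 + (2*s)*(s + (s + s²)) = -2 + (2*s)*(s² + 2*s) = -2 + 2*s*(s² + 2*s))
336183 - F(1/(A + 483)) = 336183 - (-2 + 2*(1/(-125 + 483))³ + 4*(1/(-125 + 483))²) = 336183 - (-2 + 2*(1/358)³ + 4*(1/358)²) = 336183 - (-2 + 2*(1/45882712) + 4*(1/128164)) = 336183 - (-2 + 1/22941356 + 1/32041) = 336183 - 1*(-45881995/22941356) = 336183 + 45881995/22941356 = 7712539766143/22941356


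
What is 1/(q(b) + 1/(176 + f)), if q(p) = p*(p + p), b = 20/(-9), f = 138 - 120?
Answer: 15714/155281 ≈ 0.10120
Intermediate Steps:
f = 18
b = -20/9 (b = 20*(-⅑) = -20/9 ≈ -2.2222)
q(p) = 2*p² (q(p) = p*(2*p) = 2*p²)
1/(q(b) + 1/(176 + f)) = 1/(2*(-20/9)² + 1/(176 + 18)) = 1/(2*(400/81) + 1/194) = 1/(800/81 + 1/194) = 1/(155281/15714) = 15714/155281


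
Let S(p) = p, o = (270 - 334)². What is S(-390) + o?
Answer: 3706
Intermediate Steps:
o = 4096 (o = (-64)² = 4096)
S(-390) + o = -390 + 4096 = 3706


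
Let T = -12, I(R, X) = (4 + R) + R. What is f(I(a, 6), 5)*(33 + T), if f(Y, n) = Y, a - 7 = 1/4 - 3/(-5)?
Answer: 4137/10 ≈ 413.70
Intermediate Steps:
a = 157/20 (a = 7 + (1/4 - 3/(-5)) = 7 + (1*(¼) - 3*(-⅕)) = 7 + (¼ + ⅗) = 7 + 17/20 = 157/20 ≈ 7.8500)
I(R, X) = 4 + 2*R
f(I(a, 6), 5)*(33 + T) = (4 + 2*(157/20))*(33 - 12) = (4 + 157/10)*21 = (197/10)*21 = 4137/10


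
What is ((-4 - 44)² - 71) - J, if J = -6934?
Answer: 9167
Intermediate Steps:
((-4 - 44)² - 71) - J = ((-4 - 44)² - 71) - 1*(-6934) = ((-48)² - 71) + 6934 = (2304 - 71) + 6934 = 2233 + 6934 = 9167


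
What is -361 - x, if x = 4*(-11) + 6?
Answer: -323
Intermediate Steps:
x = -38 (x = -44 + 6 = -38)
-361 - x = -361 - 1*(-38) = -361 + 38 = -323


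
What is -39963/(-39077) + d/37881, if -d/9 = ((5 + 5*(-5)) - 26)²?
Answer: 3718145/7151091 ≈ 0.51994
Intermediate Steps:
d = -19044 (d = -9*((5 + 5*(-5)) - 26)² = -9*((5 - 25) - 26)² = -9*(-20 - 26)² = -9*(-46)² = -9*2116 = -19044)
-39963/(-39077) + d/37881 = -39963/(-39077) - 19044/37881 = -39963*(-1/39077) - 19044*1/37881 = 39963/39077 - 92/183 = 3718145/7151091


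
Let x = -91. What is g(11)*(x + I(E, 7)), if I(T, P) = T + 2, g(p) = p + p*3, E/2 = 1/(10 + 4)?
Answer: -27368/7 ≈ -3909.7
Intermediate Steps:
E = ⅐ (E = 2/(10 + 4) = 2/14 = 2*(1/14) = ⅐ ≈ 0.14286)
g(p) = 4*p (g(p) = p + 3*p = 4*p)
I(T, P) = 2 + T
g(11)*(x + I(E, 7)) = (4*11)*(-91 + (2 + ⅐)) = 44*(-91 + 15/7) = 44*(-622/7) = -27368/7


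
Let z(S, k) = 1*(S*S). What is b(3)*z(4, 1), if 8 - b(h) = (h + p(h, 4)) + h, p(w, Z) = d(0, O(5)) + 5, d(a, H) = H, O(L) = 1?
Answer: -64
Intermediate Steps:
p(w, Z) = 6 (p(w, Z) = 1 + 5 = 6)
z(S, k) = S² (z(S, k) = 1*S² = S²)
b(h) = 2 - 2*h (b(h) = 8 - ((h + 6) + h) = 8 - ((6 + h) + h) = 8 - (6 + 2*h) = 8 + (-6 - 2*h) = 2 - 2*h)
b(3)*z(4, 1) = (2 - 2*3)*4² = (2 - 6)*16 = -4*16 = -64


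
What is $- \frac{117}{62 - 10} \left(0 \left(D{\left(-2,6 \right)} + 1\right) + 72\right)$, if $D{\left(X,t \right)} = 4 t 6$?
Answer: $-162$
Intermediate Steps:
$D{\left(X,t \right)} = 24 t$
$- \frac{117}{62 - 10} \left(0 \left(D{\left(-2,6 \right)} + 1\right) + 72\right) = - \frac{117}{62 - 10} \left(0 \left(24 \cdot 6 + 1\right) + 72\right) = - \frac{117}{52} \left(0 \left(144 + 1\right) + 72\right) = \left(-117\right) \frac{1}{52} \left(0 \cdot 145 + 72\right) = - \frac{9 \left(0 + 72\right)}{4} = \left(- \frac{9}{4}\right) 72 = -162$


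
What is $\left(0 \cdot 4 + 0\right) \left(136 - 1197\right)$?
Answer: $0$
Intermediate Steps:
$\left(0 \cdot 4 + 0\right) \left(136 - 1197\right) = \left(0 + 0\right) \left(136 - 1197\right) = 0 \left(-1061\right) = 0$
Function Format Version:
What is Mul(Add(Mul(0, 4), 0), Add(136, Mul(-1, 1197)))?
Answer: 0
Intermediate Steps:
Mul(Add(Mul(0, 4), 0), Add(136, Mul(-1, 1197))) = Mul(Add(0, 0), Add(136, -1197)) = Mul(0, -1061) = 0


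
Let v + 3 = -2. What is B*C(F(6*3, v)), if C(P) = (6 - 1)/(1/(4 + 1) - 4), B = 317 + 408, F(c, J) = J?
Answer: -18125/19 ≈ -953.95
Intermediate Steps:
v = -5 (v = -3 - 2 = -5)
B = 725
C(P) = -25/19 (C(P) = 5/(1/5 - 4) = 5/(⅕ - 4) = 5/(-19/5) = 5*(-5/19) = -25/19)
B*C(F(6*3, v)) = 725*(-25/19) = -18125/19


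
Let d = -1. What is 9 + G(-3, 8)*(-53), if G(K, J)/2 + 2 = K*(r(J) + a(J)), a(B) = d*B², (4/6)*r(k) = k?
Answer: -16315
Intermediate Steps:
r(k) = 3*k/2
a(B) = -B²
G(K, J) = -4 + 2*K*(-J² + 3*J/2) (G(K, J) = -4 + 2*(K*(3*J/2 - J²)) = -4 + 2*(K*(-J² + 3*J/2)) = -4 + 2*K*(-J² + 3*J/2))
9 + G(-3, 8)*(-53) = 9 + (-4 - 2*(-3)*8² + 3*8*(-3))*(-53) = 9 + (-4 - 2*(-3)*64 - 72)*(-53) = 9 + (-4 + 384 - 72)*(-53) = 9 + 308*(-53) = 9 - 16324 = -16315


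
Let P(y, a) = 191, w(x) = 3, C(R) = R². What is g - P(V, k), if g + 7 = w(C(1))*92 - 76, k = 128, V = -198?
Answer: 2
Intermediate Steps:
g = 193 (g = -7 + (3*92 - 76) = -7 + (276 - 76) = -7 + 200 = 193)
g - P(V, k) = 193 - 1*191 = 193 - 191 = 2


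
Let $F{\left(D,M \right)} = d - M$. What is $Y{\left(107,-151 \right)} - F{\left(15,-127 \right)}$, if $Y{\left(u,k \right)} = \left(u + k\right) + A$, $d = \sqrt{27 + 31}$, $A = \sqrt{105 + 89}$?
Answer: $-171 + \sqrt{194} - \sqrt{58} \approx -164.69$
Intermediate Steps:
$A = \sqrt{194} \approx 13.928$
$d = \sqrt{58} \approx 7.6158$
$Y{\left(u,k \right)} = k + u + \sqrt{194}$ ($Y{\left(u,k \right)} = \left(u + k\right) + \sqrt{194} = \left(k + u\right) + \sqrt{194} = k + u + \sqrt{194}$)
$F{\left(D,M \right)} = \sqrt{58} - M$
$Y{\left(107,-151 \right)} - F{\left(15,-127 \right)} = \left(-151 + 107 + \sqrt{194}\right) - \left(\sqrt{58} - -127\right) = \left(-44 + \sqrt{194}\right) - \left(\sqrt{58} + 127\right) = \left(-44 + \sqrt{194}\right) - \left(127 + \sqrt{58}\right) = -171 + \sqrt{194} - \sqrt{58}$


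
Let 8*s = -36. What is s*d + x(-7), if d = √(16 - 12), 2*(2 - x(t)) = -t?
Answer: -21/2 ≈ -10.500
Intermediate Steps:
s = -9/2 (s = (⅛)*(-36) = -9/2 ≈ -4.5000)
x(t) = 2 + t/2 (x(t) = 2 - (-1)*t/2 = 2 + t/2)
d = 2 (d = √4 = 2)
s*d + x(-7) = -9/2*2 + (2 + (½)*(-7)) = -9 + (2 - 7/2) = -9 - 3/2 = -21/2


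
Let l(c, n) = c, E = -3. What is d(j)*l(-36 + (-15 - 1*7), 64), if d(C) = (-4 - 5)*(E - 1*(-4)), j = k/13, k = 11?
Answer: 522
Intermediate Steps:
j = 11/13 ≈ 0.84615
d(C) = -9 (d(C) = (-4 - 5)*(-3 - 1*(-4)) = -9*(-3 + 4) = -9*1 = -9)
d(j)*l(-36 + (-15 - 1*7), 64) = -9*(-36 + (-15 - 1*7)) = -9*(-36 + (-15 - 7)) = -9*(-36 - 22) = -9*(-58) = 522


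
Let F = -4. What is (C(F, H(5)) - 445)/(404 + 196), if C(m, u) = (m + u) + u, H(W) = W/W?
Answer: -149/200 ≈ -0.74500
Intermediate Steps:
H(W) = 1
C(m, u) = m + 2*u
(C(F, H(5)) - 445)/(404 + 196) = ((-4 + 2*1) - 445)/(404 + 196) = ((-4 + 2) - 445)/600 = (-2 - 445)*(1/600) = -447*1/600 = -149/200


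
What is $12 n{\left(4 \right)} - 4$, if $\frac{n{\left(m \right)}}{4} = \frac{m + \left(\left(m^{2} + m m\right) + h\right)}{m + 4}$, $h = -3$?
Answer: $194$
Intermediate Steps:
$n{\left(m \right)} = \frac{4 \left(-3 + m + 2 m^{2}\right)}{4 + m}$ ($n{\left(m \right)} = 4 \frac{m - \left(3 - m^{2} - m m\right)}{m + 4} = 4 \frac{m + \left(\left(m^{2} + m^{2}\right) - 3\right)}{4 + m} = 4 \frac{m + \left(2 m^{2} - 3\right)}{4 + m} = 4 \frac{m + \left(-3 + 2 m^{2}\right)}{4 + m} = 4 \frac{-3 + m + 2 m^{2}}{4 + m} = \frac{4 \left(-3 + m + 2 m^{2}\right)}{4 + m}$)
$12 n{\left(4 \right)} - 4 = 12 \frac{4 \left(-3 + 4 + 2 \cdot 4^{2}\right)}{4 + 4} - 4 = 12 \frac{4 \left(-3 + 4 + 2 \cdot 16\right)}{8} - 4 = 12 \cdot 4 \cdot \frac{1}{8} \left(-3 + 4 + 32\right) - 4 = 12 \cdot 4 \cdot \frac{1}{8} \cdot 33 - 4 = 12 \cdot \frac{33}{2} - 4 = 198 - 4 = 194$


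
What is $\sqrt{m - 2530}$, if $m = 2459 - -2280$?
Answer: $47$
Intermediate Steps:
$m = 4739$ ($m = 2459 + 2280 = 4739$)
$\sqrt{m - 2530} = \sqrt{4739 - 2530} = \sqrt{2209} = 47$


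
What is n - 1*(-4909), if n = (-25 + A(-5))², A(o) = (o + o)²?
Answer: 10534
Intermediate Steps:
A(o) = 4*o² (A(o) = (2*o)² = 4*o²)
n = 5625 (n = (-25 + 4*(-5)²)² = (-25 + 4*25)² = (-25 + 100)² = 75² = 5625)
n - 1*(-4909) = 5625 - 1*(-4909) = 5625 + 4909 = 10534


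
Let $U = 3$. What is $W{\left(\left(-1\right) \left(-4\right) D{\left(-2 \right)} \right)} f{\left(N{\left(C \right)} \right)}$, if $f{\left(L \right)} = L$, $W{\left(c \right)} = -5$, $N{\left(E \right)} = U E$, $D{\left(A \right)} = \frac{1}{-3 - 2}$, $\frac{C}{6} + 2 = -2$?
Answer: $360$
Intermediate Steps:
$C = -24$ ($C = -12 + 6 \left(-2\right) = -12 - 12 = -24$)
$D{\left(A \right)} = - \frac{1}{5}$ ($D{\left(A \right)} = \frac{1}{-5} = - \frac{1}{5}$)
$N{\left(E \right)} = 3 E$
$W{\left(\left(-1\right) \left(-4\right) D{\left(-2 \right)} \right)} f{\left(N{\left(C \right)} \right)} = - 5 \cdot 3 \left(-24\right) = \left(-5\right) \left(-72\right) = 360$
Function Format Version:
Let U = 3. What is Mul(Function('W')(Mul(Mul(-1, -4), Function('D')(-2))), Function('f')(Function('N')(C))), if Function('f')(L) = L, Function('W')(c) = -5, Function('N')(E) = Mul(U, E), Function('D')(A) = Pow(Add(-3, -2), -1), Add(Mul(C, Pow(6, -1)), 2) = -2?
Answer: 360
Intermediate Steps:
C = -24 (C = Add(-12, Mul(6, -2)) = Add(-12, -12) = -24)
Function('D')(A) = Rational(-1, 5) (Function('D')(A) = Pow(-5, -1) = Rational(-1, 5))
Function('N')(E) = Mul(3, E)
Mul(Function('W')(Mul(Mul(-1, -4), Function('D')(-2))), Function('f')(Function('N')(C))) = Mul(-5, Mul(3, -24)) = Mul(-5, -72) = 360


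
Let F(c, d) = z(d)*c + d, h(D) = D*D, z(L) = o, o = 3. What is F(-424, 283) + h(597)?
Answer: 355420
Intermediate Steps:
z(L) = 3
h(D) = D**2
F(c, d) = d + 3*c (F(c, d) = 3*c + d = d + 3*c)
F(-424, 283) + h(597) = (283 + 3*(-424)) + 597**2 = (283 - 1272) + 356409 = -989 + 356409 = 355420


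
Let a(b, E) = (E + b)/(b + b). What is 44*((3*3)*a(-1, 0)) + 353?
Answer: 551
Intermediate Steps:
a(b, E) = (E + b)/(2*b) (a(b, E) = (E + b)/((2*b)) = (E + b)*(1/(2*b)) = (E + b)/(2*b))
44*((3*3)*a(-1, 0)) + 353 = 44*((3*3)*((½)*(0 - 1)/(-1))) + 353 = 44*(9*((½)*(-1)*(-1))) + 353 = 44*(9*(½)) + 353 = 44*(9/2) + 353 = 198 + 353 = 551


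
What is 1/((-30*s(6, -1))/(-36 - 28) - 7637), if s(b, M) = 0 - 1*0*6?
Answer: -1/7637 ≈ -0.00013094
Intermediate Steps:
s(b, M) = 0 (s(b, M) = 0 + 0*6 = 0 + 0 = 0)
1/((-30*s(6, -1))/(-36 - 28) - 7637) = 1/((-30*0)/(-36 - 28) - 7637) = 1/(0/(-64) - 7637) = 1/(0*(-1/64) - 7637) = 1/(0 - 7637) = 1/(-7637) = -1/7637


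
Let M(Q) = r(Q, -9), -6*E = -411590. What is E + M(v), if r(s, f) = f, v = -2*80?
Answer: 205768/3 ≈ 68589.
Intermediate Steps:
E = 205795/3 (E = -⅙*(-411590) = 205795/3 ≈ 68598.)
v = -160
M(Q) = -9
E + M(v) = 205795/3 - 9 = 205768/3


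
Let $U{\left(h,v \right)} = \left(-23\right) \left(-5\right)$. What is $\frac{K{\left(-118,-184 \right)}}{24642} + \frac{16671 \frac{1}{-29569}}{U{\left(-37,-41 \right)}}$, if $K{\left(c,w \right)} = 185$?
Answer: $\frac{5899289}{2264689710} \approx 0.0026049$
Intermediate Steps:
$U{\left(h,v \right)} = 115$
$\frac{K{\left(-118,-184 \right)}}{24642} + \frac{16671 \frac{1}{-29569}}{U{\left(-37,-41 \right)}} = \frac{185}{24642} + \frac{16671 \frac{1}{-29569}}{115} = 185 \cdot \frac{1}{24642} + 16671 \left(- \frac{1}{29569}\right) \frac{1}{115} = \frac{5}{666} - \frac{16671}{3400435} = \frac{5899289}{2264689710}$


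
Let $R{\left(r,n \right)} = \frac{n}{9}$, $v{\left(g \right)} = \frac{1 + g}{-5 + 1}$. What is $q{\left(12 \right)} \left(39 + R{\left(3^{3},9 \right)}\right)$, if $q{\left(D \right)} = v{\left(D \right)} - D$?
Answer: $-610$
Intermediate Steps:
$v{\left(g \right)} = - \frac{1}{4} - \frac{g}{4}$ ($v{\left(g \right)} = \frac{1 + g}{-4} = \left(1 + g\right) \left(- \frac{1}{4}\right) = - \frac{1}{4} - \frac{g}{4}$)
$R{\left(r,n \right)} = \frac{n}{9}$ ($R{\left(r,n \right)} = n \frac{1}{9} = \frac{n}{9}$)
$q{\left(D \right)} = - \frac{1}{4} - \frac{5 D}{4}$ ($q{\left(D \right)} = \left(- \frac{1}{4} - \frac{D}{4}\right) - D = - \frac{1}{4} - \frac{5 D}{4}$)
$q{\left(12 \right)} \left(39 + R{\left(3^{3},9 \right)}\right) = \left(- \frac{1}{4} - 15\right) \left(39 + \frac{1}{9} \cdot 9\right) = \left(- \frac{1}{4} - 15\right) \left(39 + 1\right) = \left(- \frac{61}{4}\right) 40 = -610$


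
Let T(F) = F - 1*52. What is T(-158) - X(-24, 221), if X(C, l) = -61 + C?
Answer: -125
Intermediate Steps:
T(F) = -52 + F (T(F) = F - 52 = -52 + F)
T(-158) - X(-24, 221) = (-52 - 158) - (-61 - 24) = -210 - 1*(-85) = -210 + 85 = -125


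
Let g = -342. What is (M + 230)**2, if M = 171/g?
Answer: 210681/4 ≈ 52670.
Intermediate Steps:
M = -1/2 (M = 171/(-342) = 171*(-1/342) = -1/2 ≈ -0.50000)
(M + 230)**2 = (-1/2 + 230)**2 = (459/2)**2 = 210681/4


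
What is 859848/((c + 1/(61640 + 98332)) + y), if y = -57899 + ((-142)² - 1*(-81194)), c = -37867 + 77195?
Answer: 12504691296/1203963815 ≈ 10.386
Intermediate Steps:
c = 39328
y = 43459 (y = -57899 + (20164 + 81194) = -57899 + 101358 = 43459)
859848/((c + 1/(61640 + 98332)) + y) = 859848/((39328 + 1/(61640 + 98332)) + 43459) = 859848/((39328 + 1/159972) + 43459) = 859848/(6291378817/159972 + 43459) = 859848/(13243601965/159972) = 859848*(159972/13243601965) = 12504691296/1203963815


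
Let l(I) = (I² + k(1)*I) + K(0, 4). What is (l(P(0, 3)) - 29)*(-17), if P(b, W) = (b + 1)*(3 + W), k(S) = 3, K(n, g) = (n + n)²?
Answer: -425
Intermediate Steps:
K(n, g) = 4*n² (K(n, g) = (2*n)² = 4*n²)
P(b, W) = (1 + b)*(3 + W)
l(I) = I² + 3*I (l(I) = (I² + 3*I) + 4*0² = (I² + 3*I) + 4*0 = (I² + 3*I) + 0 = I² + 3*I)
(l(P(0, 3)) - 29)*(-17) = ((3 + 3 + 3*0 + 3*0)*(3 + (3 + 3 + 3*0 + 3*0)) - 29)*(-17) = ((3 + 3 + 0 + 0)*(3 + (3 + 3 + 0 + 0)) - 29)*(-17) = (6*(3 + 6) - 29)*(-17) = (6*9 - 29)*(-17) = (54 - 29)*(-17) = 25*(-17) = -425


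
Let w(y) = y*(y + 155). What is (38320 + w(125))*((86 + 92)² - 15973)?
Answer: 1151930520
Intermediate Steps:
w(y) = y*(155 + y)
(38320 + w(125))*((86 + 92)² - 15973) = (38320 + 125*(155 + 125))*((86 + 92)² - 15973) = (38320 + 125*280)*(178² - 15973) = (38320 + 35000)*(31684 - 15973) = 73320*15711 = 1151930520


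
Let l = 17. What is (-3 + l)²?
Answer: 196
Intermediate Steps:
(-3 + l)² = (-3 + 17)² = 14² = 196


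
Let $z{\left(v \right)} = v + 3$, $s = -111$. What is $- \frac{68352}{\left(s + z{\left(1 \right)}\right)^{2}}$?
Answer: $- \frac{68352}{11449} \approx -5.9701$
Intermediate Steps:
$z{\left(v \right)} = 3 + v$
$- \frac{68352}{\left(s + z{\left(1 \right)}\right)^{2}} = - \frac{68352}{\left(-111 + \left(3 + 1\right)\right)^{2}} = - \frac{68352}{\left(-111 + 4\right)^{2}} = - \frac{68352}{\left(-107\right)^{2}} = - \frac{68352}{11449}$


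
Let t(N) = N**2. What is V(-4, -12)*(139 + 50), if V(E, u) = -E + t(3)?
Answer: 2457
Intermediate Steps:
V(E, u) = 9 - E (V(E, u) = -E + 3**2 = -E + 9 = 9 - E)
V(-4, -12)*(139 + 50) = (9 - 1*(-4))*(139 + 50) = (9 + 4)*189 = 13*189 = 2457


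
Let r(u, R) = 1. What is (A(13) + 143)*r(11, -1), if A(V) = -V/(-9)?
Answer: 1300/9 ≈ 144.44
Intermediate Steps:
A(V) = V/9 (A(V) = -V*(-⅑) = V/9)
(A(13) + 143)*r(11, -1) = ((⅑)*13 + 143)*1 = (13/9 + 143)*1 = (1300/9)*1 = 1300/9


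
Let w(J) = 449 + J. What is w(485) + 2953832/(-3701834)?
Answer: 1727279562/1850917 ≈ 933.20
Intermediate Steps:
w(485) + 2953832/(-3701834) = (449 + 485) + 2953832/(-3701834) = 934 + 2953832*(-1/3701834) = 934 - 1476916/1850917 = 1727279562/1850917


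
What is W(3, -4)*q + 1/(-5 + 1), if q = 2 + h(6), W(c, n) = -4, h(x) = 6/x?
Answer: -49/4 ≈ -12.250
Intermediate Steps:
q = 3 (q = 2 + 6/6 = 2 + 6*(⅙) = 2 + 1 = 3)
W(3, -4)*q + 1/(-5 + 1) = -4*3 + 1/(-5 + 1) = -12 + 1/(-4) = -12 - ¼ = -49/4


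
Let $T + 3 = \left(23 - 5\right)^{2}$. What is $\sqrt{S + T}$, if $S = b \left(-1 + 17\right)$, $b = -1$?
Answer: $\sqrt{305} \approx 17.464$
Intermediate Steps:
$T = 321$ ($T = -3 + \left(23 - 5\right)^{2} = -3 + 18^{2} = -3 + 324 = 321$)
$S = -16$ ($S = - (-1 + 17) = \left(-1\right) 16 = -16$)
$\sqrt{S + T} = \sqrt{-16 + 321} = \sqrt{305}$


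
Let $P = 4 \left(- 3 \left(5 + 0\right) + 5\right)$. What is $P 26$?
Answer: $-1040$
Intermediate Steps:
$P = -40$ ($P = 4 \left(\left(-3\right) 5 + 5\right) = 4 \left(-15 + 5\right) = 4 \left(-10\right) = -40$)
$P 26 = \left(-40\right) 26 = -1040$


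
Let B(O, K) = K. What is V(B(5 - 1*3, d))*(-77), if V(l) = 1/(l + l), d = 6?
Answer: -77/12 ≈ -6.4167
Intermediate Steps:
V(l) = 1/(2*l)
V(B(5 - 1*3, d))*(-77) = ((½)/6)*(-77) = ((½)*(⅙))*(-77) = (1/12)*(-77) = -77/12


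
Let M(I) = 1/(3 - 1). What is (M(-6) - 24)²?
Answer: 2209/4 ≈ 552.25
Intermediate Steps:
M(I) = ½ (M(I) = 1/2 = ½)
(M(-6) - 24)² = (½ - 24)² = (-47/2)² = 2209/4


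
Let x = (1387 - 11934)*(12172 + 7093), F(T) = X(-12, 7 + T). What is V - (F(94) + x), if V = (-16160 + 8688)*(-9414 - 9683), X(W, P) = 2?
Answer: 345880737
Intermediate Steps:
F(T) = 2
x = -203187955 (x = -10547*19265 = -203187955)
V = 142692784 (V = -7472*(-19097) = 142692784)
V - (F(94) + x) = 142692784 - (2 - 203187955) = 142692784 - 1*(-203187953) = 142692784 + 203187953 = 345880737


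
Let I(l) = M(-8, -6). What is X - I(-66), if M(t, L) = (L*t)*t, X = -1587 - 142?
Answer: -1345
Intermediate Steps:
X = -1729
M(t, L) = L*t²
I(l) = -384 (I(l) = -6*(-8)² = -6*64 = -384)
X - I(-66) = -1729 - 1*(-384) = -1729 + 384 = -1345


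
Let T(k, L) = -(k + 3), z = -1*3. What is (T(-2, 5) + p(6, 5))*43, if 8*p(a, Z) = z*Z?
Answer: -989/8 ≈ -123.63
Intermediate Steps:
z = -3
T(k, L) = -3 - k (T(k, L) = -(3 + k) = -3 - k)
p(a, Z) = -3*Z/8 (p(a, Z) = (-3*Z)/8 = -3*Z/8)
(T(-2, 5) + p(6, 5))*43 = ((-3 - 1*(-2)) - 3/8*5)*43 = ((-3 + 2) - 15/8)*43 = (-1 - 15/8)*43 = -23/8*43 = -989/8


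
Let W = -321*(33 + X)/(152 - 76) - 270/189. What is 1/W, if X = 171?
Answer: -133/114787 ≈ -0.0011587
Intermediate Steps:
W = -114787/133 (W = -321*(33 + 171)/(152 - 76) - 270/189 = -321/(76/204) - 270*1/189 = -321/(76*(1/204)) - 10/7 = -321/19/51 - 10/7 = -321*51/19 - 10/7 = -16371/19 - 10/7 = -114787/133 ≈ -863.06)
1/W = 1/(-114787/133) = -133/114787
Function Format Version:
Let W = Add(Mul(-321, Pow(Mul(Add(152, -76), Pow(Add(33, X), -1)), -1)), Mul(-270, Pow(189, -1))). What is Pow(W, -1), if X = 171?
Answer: Rational(-133, 114787) ≈ -0.0011587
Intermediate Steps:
W = Rational(-114787, 133) (W = Add(Mul(-321, Pow(Mul(Add(152, -76), Pow(Add(33, 171), -1)), -1)), Mul(-270, Pow(189, -1))) = Add(Mul(-321, Pow(Mul(76, Pow(204, -1)), -1)), Mul(-270, Rational(1, 189))) = Add(Mul(-321, Pow(Mul(76, Rational(1, 204)), -1)), Rational(-10, 7)) = Add(Mul(-321, Pow(Rational(19, 51), -1)), Rational(-10, 7)) = Add(Mul(-321, Rational(51, 19)), Rational(-10, 7)) = Add(Rational(-16371, 19), Rational(-10, 7)) = Rational(-114787, 133) ≈ -863.06)
Pow(W, -1) = Pow(Rational(-114787, 133), -1) = Rational(-133, 114787)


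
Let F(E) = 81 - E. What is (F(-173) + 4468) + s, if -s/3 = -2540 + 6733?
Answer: -7857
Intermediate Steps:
s = -12579 (s = -3*(-2540 + 6733) = -3*4193 = -12579)
(F(-173) + 4468) + s = ((81 - 1*(-173)) + 4468) - 12579 = ((81 + 173) + 4468) - 12579 = (254 + 4468) - 12579 = 4722 - 12579 = -7857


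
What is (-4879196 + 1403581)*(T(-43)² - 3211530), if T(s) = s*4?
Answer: 11059219246790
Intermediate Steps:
T(s) = 4*s
(-4879196 + 1403581)*(T(-43)² - 3211530) = (-4879196 + 1403581)*((4*(-43))² - 3211530) = -3475615*((-172)² - 3211530) = -3475615*(29584 - 3211530) = -3475615*(-3181946) = 11059219246790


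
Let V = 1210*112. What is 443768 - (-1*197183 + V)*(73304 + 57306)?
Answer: 8054248198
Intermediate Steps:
V = 135520
443768 - (-1*197183 + V)*(73304 + 57306) = 443768 - (-1*197183 + 135520)*(73304 + 57306) = 443768 - (-197183 + 135520)*130610 = 443768 - (-61663)*130610 = 443768 - 1*(-8053804430) = 443768 + 8053804430 = 8054248198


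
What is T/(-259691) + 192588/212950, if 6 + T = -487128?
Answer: 76874277804/27650599225 ≈ 2.7802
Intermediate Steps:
T = -487134 (T = -6 - 487128 = -487134)
T/(-259691) + 192588/212950 = -487134/(-259691) + 192588/212950 = -487134*(-1/259691) + 192588*(1/212950) = 487134/259691 + 96294/106475 = 76874277804/27650599225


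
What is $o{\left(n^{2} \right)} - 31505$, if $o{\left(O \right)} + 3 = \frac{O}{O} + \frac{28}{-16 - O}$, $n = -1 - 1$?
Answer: $- \frac{157542}{5} \approx -31508.0$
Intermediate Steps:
$n = -2$ ($n = -1 - 1 = -2$)
$o{\left(O \right)} = -2 + \frac{28}{-16 - O}$ ($o{\left(O \right)} = -3 + \left(\frac{O}{O} + \frac{28}{-16 - O}\right) = -3 + \left(1 + \frac{28}{-16 - O}\right) = -2 + \frac{28}{-16 - O}$)
$o{\left(n^{2} \right)} - 31505 = \frac{2 \left(-30 - \left(-2\right)^{2}\right)}{16 + \left(-2\right)^{2}} - 31505 = \frac{2 \left(-30 - 4\right)}{16 + 4} - 31505 = \frac{2 \left(-30 - 4\right)}{20} - 31505 = 2 \cdot \frac{1}{20} \left(-34\right) - 31505 = - \frac{17}{5} - 31505 = - \frac{157542}{5}$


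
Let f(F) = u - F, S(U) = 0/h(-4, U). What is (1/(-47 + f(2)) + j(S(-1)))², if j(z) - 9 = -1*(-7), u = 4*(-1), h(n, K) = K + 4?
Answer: 717409/2809 ≈ 255.40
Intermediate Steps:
h(n, K) = 4 + K
u = -4
S(U) = 0 (S(U) = 0/(4 + U) = 0)
j(z) = 16 (j(z) = 9 - 1*(-7) = 9 + 7 = 16)
f(F) = -4 - F
(1/(-47 + f(2)) + j(S(-1)))² = (1/(-47 + (-4 - 1*2)) + 16)² = (1/(-47 + (-4 - 2)) + 16)² = (1/(-47 - 6) + 16)² = (1/(-53) + 16)² = (-1/53 + 16)² = (847/53)² = 717409/2809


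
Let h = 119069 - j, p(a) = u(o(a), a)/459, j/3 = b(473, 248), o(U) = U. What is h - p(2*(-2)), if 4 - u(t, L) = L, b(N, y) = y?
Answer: 54311167/459 ≈ 1.1833e+5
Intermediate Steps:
j = 744 (j = 3*248 = 744)
u(t, L) = 4 - L
p(a) = 4/459 - a/459 (p(a) = (4 - a)/459 = (4 - a)*(1/459) = 4/459 - a/459)
h = 118325 (h = 119069 - 1*744 = 119069 - 744 = 118325)
h - p(2*(-2)) = 118325 - (4/459 - 2*(-2)/459) = 118325 - (4/459 - 1/459*(-4)) = 118325 - (4/459 + 4/459) = 118325 - 1*8/459 = 118325 - 8/459 = 54311167/459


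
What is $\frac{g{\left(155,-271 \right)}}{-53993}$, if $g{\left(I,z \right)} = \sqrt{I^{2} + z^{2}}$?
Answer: $- \frac{\sqrt{97466}}{53993} \approx -0.0057821$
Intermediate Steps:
$\frac{g{\left(155,-271 \right)}}{-53993} = \frac{\sqrt{155^{2} + \left(-271\right)^{2}}}{-53993} = \sqrt{24025 + 73441} \left(- \frac{1}{53993}\right) = \sqrt{97466} \left(- \frac{1}{53993}\right) = - \frac{\sqrt{97466}}{53993}$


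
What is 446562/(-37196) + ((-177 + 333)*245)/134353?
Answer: -29287656633/2498697094 ≈ -11.721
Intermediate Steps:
446562/(-37196) + ((-177 + 333)*245)/134353 = 446562*(-1/37196) + (156*245)*(1/134353) = -223281/18598 + 38220*(1/134353) = -223281/18598 + 38220/134353 = -29287656633/2498697094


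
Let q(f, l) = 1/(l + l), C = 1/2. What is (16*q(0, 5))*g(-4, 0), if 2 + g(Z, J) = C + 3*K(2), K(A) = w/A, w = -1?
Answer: -24/5 ≈ -4.8000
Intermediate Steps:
C = ½ ≈ 0.50000
K(A) = -1/A
q(f, l) = 1/(2*l)
g(Z, J) = -3 (g(Z, J) = -2 + (½ + 3*(-1/2)) = -2 + (½ + 3*(-1*½)) = -2 + (½ + 3*(-½)) = -2 + (½ - 3/2) = -2 - 1 = -3)
(16*q(0, 5))*g(-4, 0) = (16*((½)/5))*(-3) = (16*((½)*(⅕)))*(-3) = (16*(⅒))*(-3) = (8/5)*(-3) = -24/5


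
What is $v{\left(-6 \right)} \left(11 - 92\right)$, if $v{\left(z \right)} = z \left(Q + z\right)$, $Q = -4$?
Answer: $-4860$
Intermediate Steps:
$v{\left(z \right)} = z \left(-4 + z\right)$
$v{\left(-6 \right)} \left(11 - 92\right) = - 6 \left(-4 - 6\right) \left(11 - 92\right) = \left(-6\right) \left(-10\right) \left(-81\right) = 60 \left(-81\right) = -4860$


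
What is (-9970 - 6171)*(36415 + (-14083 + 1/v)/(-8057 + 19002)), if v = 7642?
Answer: -9832143328445633/16728338 ≈ -5.8775e+8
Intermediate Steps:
(-9970 - 6171)*(36415 + (-14083 + 1/v)/(-8057 + 19002)) = (-9970 - 6171)*(36415 + (-14083 + 1/7642)/(-8057 + 19002)) = -16141*(36415 + (-14083 + 1/7642)/10945) = -16141*(36415 - 107622285/7642*1/10945) = -16141*(36415 - 21524457/16728338) = -16141*609140903813/16728338 = -9832143328445633/16728338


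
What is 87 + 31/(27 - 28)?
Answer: 56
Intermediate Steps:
87 + 31/(27 - 28) = 87 + 31/(-1) = 87 - 1*31 = 87 - 31 = 56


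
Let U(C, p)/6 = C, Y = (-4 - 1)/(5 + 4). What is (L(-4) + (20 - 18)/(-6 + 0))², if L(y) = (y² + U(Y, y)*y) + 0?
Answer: 841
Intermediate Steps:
Y = -5/9 ≈ -0.55556
U(C, p) = 6*C
L(y) = y² - 10*y/3 (L(y) = (y² + (6*(-5/9))*y) + 0 = (y² - 10*y/3) + 0 = y² - 10*y/3)
(L(-4) + (20 - 18)/(-6 + 0))² = ((⅓)*(-4)*(-10 + 3*(-4)) + (20 - 18)/(-6 + 0))² = ((⅓)*(-4)*(-10 - 12) + 2/(-6))² = ((⅓)*(-4)*(-22) + 2*(-⅙))² = (88/3 - ⅓)² = 29² = 841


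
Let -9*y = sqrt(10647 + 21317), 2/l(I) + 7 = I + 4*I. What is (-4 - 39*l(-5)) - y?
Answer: -25/16 + 2*sqrt(7991)/9 ≈ 18.302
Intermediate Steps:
l(I) = 2/(-7 + 5*I) (l(I) = 2/(-7 + (I + 4*I)) = 2/(-7 + 5*I))
y = -2*sqrt(7991)/9 (y = -sqrt(10647 + 21317)/9 = -2*sqrt(7991)/9 ≈ -19.865)
(-4 - 39*l(-5)) - y = (-4 - 78/(-7 + 5*(-5))) - (-2)*sqrt(7991)/9 = (-4 - 78/(-7 - 25)) + 2*sqrt(7991)/9 = (-4 - 78/(-32)) + 2*sqrt(7991)/9 = (-4 - 78*(-1)/32) + 2*sqrt(7991)/9 = (-4 - 39*(-1/16)) + 2*sqrt(7991)/9 = (-4 + 39/16) + 2*sqrt(7991)/9 = -25/16 + 2*sqrt(7991)/9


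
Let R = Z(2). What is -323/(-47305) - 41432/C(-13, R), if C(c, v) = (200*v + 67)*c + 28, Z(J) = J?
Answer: 1961892649/285864115 ≈ 6.8630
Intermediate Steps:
R = 2
C(c, v) = 28 + c*(67 + 200*v) (C(c, v) = (67 + 200*v)*c + 28 = c*(67 + 200*v) + 28 = 28 + c*(67 + 200*v))
-323/(-47305) - 41432/C(-13, R) = -323/(-47305) - 41432/(28 + 67*(-13) + 200*(-13)*2) = -323*(-1/47305) - 41432/(28 - 871 - 5200) = 323/47305 - 41432/(-6043) = 323/47305 - 41432*(-1/6043) = 323/47305 + 41432/6043 = 1961892649/285864115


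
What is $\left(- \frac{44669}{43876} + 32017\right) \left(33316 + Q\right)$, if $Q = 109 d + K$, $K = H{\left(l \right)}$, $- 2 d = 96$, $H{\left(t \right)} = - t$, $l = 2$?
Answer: $\frac{19723859184143}{21938} \approx 8.9907 \cdot 10^{8}$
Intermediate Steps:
$d = -48$ ($d = \left(- \frac{1}{2}\right) 96 = -48$)
$K = -2$ ($K = \left(-1\right) 2 = -2$)
$Q = -5234$ ($Q = 109 \left(-48\right) - 2 = -5232 - 2 = -5234$)
$\left(- \frac{44669}{43876} + 32017\right) \left(33316 + Q\right) = \left(- \frac{44669}{43876} + 32017\right) \left(33316 - 5234\right) = \left(\left(-44669\right) \frac{1}{43876} + 32017\right) 28082 = \left(- \frac{44669}{43876} + 32017\right) 28082 = \frac{1404733223}{43876} \cdot 28082 = \frac{19723859184143}{21938}$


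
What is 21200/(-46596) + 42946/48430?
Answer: 121799477/282080535 ≈ 0.43179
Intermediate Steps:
21200/(-46596) + 42946/48430 = 21200*(-1/46596) + 42946*(1/48430) = -5300/11649 + 21473/24215 = 121799477/282080535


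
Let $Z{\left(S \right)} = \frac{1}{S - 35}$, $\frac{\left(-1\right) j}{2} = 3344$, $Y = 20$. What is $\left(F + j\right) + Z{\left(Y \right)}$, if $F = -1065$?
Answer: $- \frac{116296}{15} \approx -7753.1$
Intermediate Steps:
$j = -6688$ ($j = \left(-2\right) 3344 = -6688$)
$Z{\left(S \right)} = \frac{1}{-35 + S}$
$\left(F + j\right) + Z{\left(Y \right)} = \left(-1065 - 6688\right) + \frac{1}{-35 + 20} = -7753 + \frac{1}{-15} = -7753 - \frac{1}{15} = - \frac{116296}{15}$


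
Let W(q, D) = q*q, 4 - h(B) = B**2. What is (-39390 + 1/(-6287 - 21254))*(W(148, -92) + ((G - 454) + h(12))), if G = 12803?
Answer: -37007146612983/27541 ≈ -1.3437e+9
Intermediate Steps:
h(B) = 4 - B**2
W(q, D) = q**2
(-39390 + 1/(-6287 - 21254))*(W(148, -92) + ((G - 454) + h(12))) = (-39390 + 1/(-6287 - 21254))*(148**2 + ((12803 - 454) + (4 - 1*12**2))) = (-39390 + 1/(-27541))*(21904 + (12349 + (4 - 1*144))) = (-39390 - 1/27541)*(21904 + (12349 + (4 - 144))) = -1084839991*(21904 + (12349 - 140))/27541 = -1084839991*(21904 + 12209)/27541 = -1084839991/27541*34113 = -37007146612983/27541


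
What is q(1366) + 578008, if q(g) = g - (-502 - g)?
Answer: 581242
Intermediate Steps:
q(g) = 502 + 2*g (q(g) = g + (502 + g) = 502 + 2*g)
q(1366) + 578008 = (502 + 2*1366) + 578008 = (502 + 2732) + 578008 = 3234 + 578008 = 581242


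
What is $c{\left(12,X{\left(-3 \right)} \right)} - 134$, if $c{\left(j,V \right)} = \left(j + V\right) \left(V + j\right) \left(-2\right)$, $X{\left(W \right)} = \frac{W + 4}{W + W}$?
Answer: $- \frac{7453}{18} \approx -414.06$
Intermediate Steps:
$X{\left(W \right)} = \frac{4 + W}{2 W}$
$c{\left(j,V \right)} = - 2 \left(V + j\right)^{2}$ ($c{\left(j,V \right)} = \left(V + j\right) \left(V + j\right) \left(-2\right) = \left(V + j\right)^{2} \left(-2\right) = - 2 \left(V + j\right)^{2}$)
$c{\left(12,X{\left(-3 \right)} \right)} - 134 = - 2 \left(\frac{4 - 3}{2 \left(-3\right)} + 12\right)^{2} - 134 = - 2 \left(\frac{1}{2} \left(- \frac{1}{3}\right) 1 + 12\right)^{2} - 134 = - 2 \left(- \frac{1}{6} + 12\right)^{2} - 134 = - 2 \left(\frac{71}{6}\right)^{2} - 134 = \left(-2\right) \frac{5041}{36} - 134 = - \frac{5041}{18} - 134 = - \frac{7453}{18}$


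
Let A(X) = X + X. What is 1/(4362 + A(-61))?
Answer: 1/4240 ≈ 0.00023585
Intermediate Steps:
A(X) = 2*X
1/(4362 + A(-61)) = 1/(4362 + 2*(-61)) = 1/(4362 - 122) = 1/4240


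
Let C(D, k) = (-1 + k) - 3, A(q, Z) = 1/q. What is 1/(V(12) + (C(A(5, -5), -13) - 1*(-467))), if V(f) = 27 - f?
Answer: 1/465 ≈ 0.0021505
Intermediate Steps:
C(D, k) = -4 + k
1/(V(12) + (C(A(5, -5), -13) - 1*(-467))) = 1/((27 - 1*12) + ((-4 - 13) - 1*(-467))) = 1/((27 - 12) + (-17 + 467)) = 1/(15 + 450) = 1/465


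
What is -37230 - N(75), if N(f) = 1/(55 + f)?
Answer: -4839901/130 ≈ -37230.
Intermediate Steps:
-37230 - N(75) = -37230 - 1/(55 + 75) = -37230 - 1/130 = -4839901/130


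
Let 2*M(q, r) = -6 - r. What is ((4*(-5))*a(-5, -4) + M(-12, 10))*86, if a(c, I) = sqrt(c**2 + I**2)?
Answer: -688 - 1720*sqrt(41) ≈ -11701.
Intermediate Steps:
M(q, r) = -3 - r/2 (M(q, r) = (-6 - r)/2 = -3 - r/2)
a(c, I) = sqrt(I**2 + c**2)
((4*(-5))*a(-5, -4) + M(-12, 10))*86 = ((4*(-5))*sqrt((-4)**2 + (-5)**2) + (-3 - 1/2*10))*86 = (-20*sqrt(16 + 25) + (-3 - 5))*86 = (-20*sqrt(41) - 8)*86 = (-8 - 20*sqrt(41))*86 = -688 - 1720*sqrt(41)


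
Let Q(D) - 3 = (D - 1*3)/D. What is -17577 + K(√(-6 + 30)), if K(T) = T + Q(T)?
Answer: -17573 + 7*√6/4 ≈ -17569.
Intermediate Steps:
Q(D) = 3 + (-3 + D)/D (Q(D) = 3 + (D - 1*3)/D = 3 + (D - 3)/D = 3 + (-3 + D)/D)
K(T) = 4 + T - 3/T (K(T) = T + (4 - 3/T) = 4 + T - 3/T)
-17577 + K(√(-6 + 30)) = -17577 + (4 + √(-6 + 30) - 3/√(-6 + 30)) = -17577 + (4 + √24 - 3*√6/12) = -17577 + (4 + 2*√6 - 3*√6/12) = -17577 + (4 + 2*√6 - √6/4) = -17577 + (4 + 7*√6/4) = -17573 + 7*√6/4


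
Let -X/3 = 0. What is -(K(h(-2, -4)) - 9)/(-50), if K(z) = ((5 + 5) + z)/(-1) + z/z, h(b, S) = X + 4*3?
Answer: -⅗ ≈ -0.60000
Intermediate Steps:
X = 0 (X = -3*0 = 0)
h(b, S) = 12 (h(b, S) = 0 + 4*3 = 0 + 12 = 12)
K(z) = -9 - z (K(z) = (10 + z)*(-1) + 1 = (-10 - z) + 1 = -9 - z)
-(K(h(-2, -4)) - 9)/(-50) = -((-9 - 1*12) - 9)/(-50) = -(-1)*((-9 - 12) - 9)/50 = -(-1)*(-21 - 9)/50 = -(-1)*(-30)/50 = -1*⅗ = -⅗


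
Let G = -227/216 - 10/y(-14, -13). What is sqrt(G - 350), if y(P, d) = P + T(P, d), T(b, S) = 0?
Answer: I*sqrt(22247778)/252 ≈ 18.717*I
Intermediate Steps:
y(P, d) = P (y(P, d) = P + 0 = P)
G = -509/1512 (G = -227/216 - 10/(-14) = -227*1/216 - 10*(-1/14) = -227/216 + 5/7 = -509/1512 ≈ -0.33664)
sqrt(G - 350) = sqrt(-509/1512 - 350) = sqrt(-529709/1512) = I*sqrt(22247778)/252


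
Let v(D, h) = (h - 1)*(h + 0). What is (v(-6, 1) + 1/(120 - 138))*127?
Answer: -127/18 ≈ -7.0556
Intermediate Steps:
v(D, h) = h*(-1 + h) (v(D, h) = (-1 + h)*h = h*(-1 + h))
(v(-6, 1) + 1/(120 - 138))*127 = (1*(-1 + 1) + 1/(120 - 138))*127 = (1*0 + 1/(-18))*127 = (0 - 1/18)*127 = -1/18*127 = -127/18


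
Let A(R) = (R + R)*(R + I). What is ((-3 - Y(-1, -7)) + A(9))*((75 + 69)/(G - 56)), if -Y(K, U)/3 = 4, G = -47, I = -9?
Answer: -1296/103 ≈ -12.583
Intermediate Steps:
Y(K, U) = -12 (Y(K, U) = -3*4 = -12)
A(R) = 2*R*(-9 + R) (A(R) = (R + R)*(R - 9) = (2*R)*(-9 + R) = 2*R*(-9 + R))
((-3 - Y(-1, -7)) + A(9))*((75 + 69)/(G - 56)) = ((-3 - 1*(-12)) + 2*9*(-9 + 9))*((75 + 69)/(-47 - 56)) = ((-3 + 12) + 2*9*0)*(144/(-103)) = (9 + 0)*(144*(-1/103)) = 9*(-144/103) = -1296/103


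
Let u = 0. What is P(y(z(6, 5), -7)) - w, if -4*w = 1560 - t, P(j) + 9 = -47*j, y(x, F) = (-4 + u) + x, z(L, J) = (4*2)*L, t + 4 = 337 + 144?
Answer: -7225/4 ≈ -1806.3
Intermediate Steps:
t = 477 (t = -4 + (337 + 144) = -4 + 481 = 477)
z(L, J) = 8*L
y(x, F) = -4 + x (y(x, F) = (-4 + 0) + x = -4 + x)
P(j) = -9 - 47*j
w = -1083/4 (w = -(1560 - 1*477)/4 = -(1560 - 477)/4 = -1/4*1083 = -1083/4 ≈ -270.75)
P(y(z(6, 5), -7)) - w = (-9 - 47*(-4 + 8*6)) - 1*(-1083/4) = (-9 - 47*(-4 + 48)) + 1083/4 = (-9 - 47*44) + 1083/4 = (-9 - 2068) + 1083/4 = -2077 + 1083/4 = -7225/4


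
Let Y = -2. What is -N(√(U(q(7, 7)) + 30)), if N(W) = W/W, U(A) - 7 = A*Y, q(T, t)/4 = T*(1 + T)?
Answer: -1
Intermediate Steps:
q(T, t) = 4*T*(1 + T) (q(T, t) = 4*(T*(1 + T)) = 4*T*(1 + T))
U(A) = 7 - 2*A (U(A) = 7 + A*(-2) = 7 - 2*A)
N(W) = 1
-N(√(U(q(7, 7)) + 30)) = -1*1 = -1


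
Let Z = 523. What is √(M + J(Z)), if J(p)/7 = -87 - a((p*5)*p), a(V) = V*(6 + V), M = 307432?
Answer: I*√13093227056442 ≈ 3.6185e+6*I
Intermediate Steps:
J(p) = -609 - 35*p²*(6 + 5*p²) (J(p) = 7*(-87 - (p*5)*p*(6 + (p*5)*p)) = 7*(-87 - (5*p)*p*(6 + (5*p)*p)) = 7*(-87 - 5*p²*(6 + 5*p²)) = -609 - 35*p²*(6 + 5*p²))
√(M + J(Z)) = √(307432 + (-609 - 210*523² - 175*523⁴)) = √(307432 + (-609 - 210*273529 - 175*74818113841)) = √(307432 + (-609 - 57441090 - 13093169922175)) = √(307432 - 13093227363874) = √(-13093227056442) = I*√13093227056442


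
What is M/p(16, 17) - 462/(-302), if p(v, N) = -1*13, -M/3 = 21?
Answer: 12516/1963 ≈ 6.3760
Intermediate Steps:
M = -63 (M = -3*21 = -63)
p(v, N) = -13
M/p(16, 17) - 462/(-302) = -63/(-13) - 462/(-302) = -63*(-1/13) - 462*(-1/302) = 63/13 + 231/151 = 12516/1963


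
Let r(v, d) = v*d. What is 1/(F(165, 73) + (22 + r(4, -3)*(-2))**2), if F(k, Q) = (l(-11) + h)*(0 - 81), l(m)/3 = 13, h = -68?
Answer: 1/4465 ≈ 0.00022396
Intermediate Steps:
r(v, d) = d*v
l(m) = 39 (l(m) = 3*13 = 39)
F(k, Q) = 2349 (F(k, Q) = (39 - 68)*(0 - 81) = -29*(-81) = 2349)
1/(F(165, 73) + (22 + r(4, -3)*(-2))**2) = 1/(2349 + (22 - 3*4*(-2))**2) = 1/(2349 + (22 - 12*(-2))**2) = 1/(2349 + (22 + 24)**2) = 1/(2349 + 46**2) = 1/(2349 + 2116) = 1/4465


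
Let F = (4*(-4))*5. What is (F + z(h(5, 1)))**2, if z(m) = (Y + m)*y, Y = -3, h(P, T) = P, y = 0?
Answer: 6400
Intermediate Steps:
F = -80 (F = -16*5 = -80)
z(m) = 0 (z(m) = (-3 + m)*0 = 0)
(F + z(h(5, 1)))**2 = (-80 + 0)**2 = (-80)**2 = 6400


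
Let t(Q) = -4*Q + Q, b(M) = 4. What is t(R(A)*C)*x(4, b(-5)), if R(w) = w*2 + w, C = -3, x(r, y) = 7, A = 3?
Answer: 567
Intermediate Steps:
R(w) = 3*w (R(w) = 2*w + w = 3*w)
t(Q) = -3*Q
t(R(A)*C)*x(4, b(-5)) = -3*3*3*(-3)*7 = -27*(-3)*7 = -3*(-27)*7 = 81*7 = 567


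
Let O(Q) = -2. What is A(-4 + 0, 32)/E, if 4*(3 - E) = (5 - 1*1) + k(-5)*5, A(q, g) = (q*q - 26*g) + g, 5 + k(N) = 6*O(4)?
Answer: -3136/93 ≈ -33.720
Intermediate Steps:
k(N) = -17 (k(N) = -5 + 6*(-2) = -5 - 12 = -17)
A(q, g) = q² - 25*g (A(q, g) = (q² - 26*g) + g = q² - 25*g)
E = 93/4 (E = 3 - ((5 - 1*1) - 17*5)/4 = 3 - ((5 - 1) - 85)/4 = 3 - (4 - 85)/4 = 3 - ¼*(-81) = 3 + 81/4 = 93/4 ≈ 23.250)
A(-4 + 0, 32)/E = ((-4 + 0)² - 25*32)/(93/4) = ((-4)² - 800)*(4/93) = (16 - 800)*(4/93) = -784*4/93 = -3136/93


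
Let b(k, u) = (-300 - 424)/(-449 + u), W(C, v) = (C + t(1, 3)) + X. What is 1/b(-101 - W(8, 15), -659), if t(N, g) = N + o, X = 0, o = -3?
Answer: 277/181 ≈ 1.5304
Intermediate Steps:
t(N, g) = -3 + N (t(N, g) = N - 3 = -3 + N)
W(C, v) = -2 + C (W(C, v) = (C + (-3 + 1)) + 0 = (C - 2) + 0 = (-2 + C) + 0 = -2 + C)
b(k, u) = -724/(-449 + u)
1/b(-101 - W(8, 15), -659) = 1/(-724/(-449 - 659)) = 1/(-724/(-1108)) = 1/(-724*(-1/1108)) = 1/(181/277) = 277/181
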